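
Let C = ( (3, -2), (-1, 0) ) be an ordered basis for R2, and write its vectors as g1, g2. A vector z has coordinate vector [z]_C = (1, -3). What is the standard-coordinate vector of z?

By definition z = g1 - 3g2.
Summing componentwise gives (6, -2).

(6, -2)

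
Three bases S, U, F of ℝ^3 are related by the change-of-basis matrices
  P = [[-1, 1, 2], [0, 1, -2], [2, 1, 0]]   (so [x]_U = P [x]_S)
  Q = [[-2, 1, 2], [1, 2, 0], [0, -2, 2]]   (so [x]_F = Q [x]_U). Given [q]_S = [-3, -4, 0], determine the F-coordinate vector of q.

[-22, -9, -12]

Composing the changes, [q]_F = Q P [q]_S.
Q P = [[6, 1, -6], [-1, 3, -2], [4, 0, 4]]; applying this to [-3, -4, 0] gives [-22, -9, -12].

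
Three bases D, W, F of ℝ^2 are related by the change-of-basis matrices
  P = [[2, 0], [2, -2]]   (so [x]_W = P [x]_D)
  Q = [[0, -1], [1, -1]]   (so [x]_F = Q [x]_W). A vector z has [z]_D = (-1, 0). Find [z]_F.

Composing the changes, [z]_F = Q P [z]_D.
Q P = [[-2, 2], [0, 2]]; applying this to (-1, 0) gives (2, 0).

(2, 0)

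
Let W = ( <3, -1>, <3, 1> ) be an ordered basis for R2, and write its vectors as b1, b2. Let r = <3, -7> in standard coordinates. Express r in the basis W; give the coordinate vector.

Write r = c_1 b1 + c_2 b2 and solve for the c_i.
System: 3c_1 + 3c_2 = 3, -c_1 + c_2 = -7; solving gives c_1 = 4, c_2 = -3.
Check: 4b1 - 3b2 = <3, -7>.

<4, -3>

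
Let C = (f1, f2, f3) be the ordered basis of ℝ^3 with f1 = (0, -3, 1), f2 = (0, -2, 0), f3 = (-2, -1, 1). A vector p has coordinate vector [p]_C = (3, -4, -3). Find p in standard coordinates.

(6, 2, 0)

By definition p = 3f1 - 4f2 - 3f3.
Summing componentwise gives (6, 2, 0).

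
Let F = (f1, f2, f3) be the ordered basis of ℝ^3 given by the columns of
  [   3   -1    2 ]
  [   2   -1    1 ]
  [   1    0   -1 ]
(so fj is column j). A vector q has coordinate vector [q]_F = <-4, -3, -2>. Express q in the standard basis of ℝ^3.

q = M [q]_F, where M has columns f1, ..., f3.
Carrying out the matrix-vector product, q = <-13, -7, -2>.

<-13, -7, -2>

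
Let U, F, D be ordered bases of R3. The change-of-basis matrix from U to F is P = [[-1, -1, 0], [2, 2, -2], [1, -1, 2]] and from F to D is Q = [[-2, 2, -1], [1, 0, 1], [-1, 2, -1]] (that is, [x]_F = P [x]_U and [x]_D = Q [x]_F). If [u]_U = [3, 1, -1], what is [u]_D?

[28, -4, 24]

Apply P to get F-coordinates [-4, 10, 0], then Q to get D-coordinates.
The result is [u]_D = [28, -4, 24].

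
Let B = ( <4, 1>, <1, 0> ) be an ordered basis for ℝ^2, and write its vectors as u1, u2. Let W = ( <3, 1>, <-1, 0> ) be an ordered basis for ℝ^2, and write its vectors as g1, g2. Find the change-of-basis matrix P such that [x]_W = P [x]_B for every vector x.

Let M have columns uj and N have columns gj. Then for every x, N [x]_W = x = M [x]_B, so P = N^(-1) M.
Since det N = 1, N^(-1) has integer entries; multiplying gives P = [[1, 0], [-1, -1]].

[[1, 0], [-1, -1]]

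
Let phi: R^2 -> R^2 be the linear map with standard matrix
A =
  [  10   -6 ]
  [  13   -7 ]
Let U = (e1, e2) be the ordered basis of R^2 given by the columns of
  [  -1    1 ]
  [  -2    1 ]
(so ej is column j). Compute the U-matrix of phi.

The j-th column of [phi]_U is [phi(ej)]_U.
phi(e1) = A e1 = (2, 1) = e1 + 3e2, so column 1 is (1, 3).
Repeating for e2 and assembling the columns gives [[1, -2], [3, 2]].

[[1, -2], [3, 2]]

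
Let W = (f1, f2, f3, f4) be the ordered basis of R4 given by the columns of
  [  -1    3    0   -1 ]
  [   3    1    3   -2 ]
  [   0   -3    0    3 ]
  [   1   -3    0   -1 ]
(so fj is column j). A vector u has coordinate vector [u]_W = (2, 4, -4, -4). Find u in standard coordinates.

By definition u = 2f1 + 4f2 - 4f3 - 4f4.
Summing componentwise gives (14, 6, -24, -6).

(14, 6, -24, -6)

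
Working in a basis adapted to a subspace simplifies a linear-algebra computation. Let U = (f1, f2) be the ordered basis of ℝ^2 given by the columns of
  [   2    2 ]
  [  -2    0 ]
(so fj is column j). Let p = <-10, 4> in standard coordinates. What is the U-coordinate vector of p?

Write p = c_1 f1 + c_2 f2 and solve for the c_i.
System: 2c_1 + 2c_2 = -10, -2c_1 + 0c_2 = 4; solving gives c_1 = -2, c_2 = -3.
Check: -2f1 - 3f2 = <-10, 4>.

<-2, -3>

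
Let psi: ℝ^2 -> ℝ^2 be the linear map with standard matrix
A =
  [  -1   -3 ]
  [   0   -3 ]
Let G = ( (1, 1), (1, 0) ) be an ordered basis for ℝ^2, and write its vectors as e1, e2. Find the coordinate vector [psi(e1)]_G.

Column 1 of [psi]_G is the G-coordinate vector of psi(e1).
In standard coordinates psi(e1) = A e1 = (-4, -3).
Converting to G: (-4, -3) = -3e1 - e2, so the coordinate vector is (-3, -1).

(-3, -1)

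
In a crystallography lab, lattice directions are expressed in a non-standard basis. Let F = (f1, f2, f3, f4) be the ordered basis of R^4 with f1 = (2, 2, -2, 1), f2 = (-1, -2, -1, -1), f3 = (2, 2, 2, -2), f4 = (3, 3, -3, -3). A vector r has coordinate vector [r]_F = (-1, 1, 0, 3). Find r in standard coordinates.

(6, 5, -8, -11)

The coordinates say r = -f1 + f2 + 0·f3 + 3f4; adding the scaled basis vectors gives (6, 5, -8, -11).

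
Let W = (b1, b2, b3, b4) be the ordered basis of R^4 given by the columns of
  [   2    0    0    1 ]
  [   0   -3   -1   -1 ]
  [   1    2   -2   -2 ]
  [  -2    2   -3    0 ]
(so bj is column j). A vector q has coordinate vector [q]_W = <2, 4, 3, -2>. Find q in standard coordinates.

<2, -13, 8, -5>

q = M [q]_W, where M has columns b1, ..., b4.
Carrying out the matrix-vector product, q = <2, -13, 8, -5>.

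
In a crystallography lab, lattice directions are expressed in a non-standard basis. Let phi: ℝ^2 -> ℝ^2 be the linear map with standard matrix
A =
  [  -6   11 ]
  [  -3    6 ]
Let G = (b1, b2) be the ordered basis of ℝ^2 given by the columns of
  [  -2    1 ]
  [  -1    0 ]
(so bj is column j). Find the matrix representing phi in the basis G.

With P the matrix whose columns are b1, b2, [phi]_G = P^(-1) A P.
Column by column: phi(b1) = A b1 = (1, 0); its G-coordinates (0, 1) give column 1.
Continuing for each basis vector yields [phi]_G = [[0, 3], [1, 0]].

[[0, 3], [1, 0]]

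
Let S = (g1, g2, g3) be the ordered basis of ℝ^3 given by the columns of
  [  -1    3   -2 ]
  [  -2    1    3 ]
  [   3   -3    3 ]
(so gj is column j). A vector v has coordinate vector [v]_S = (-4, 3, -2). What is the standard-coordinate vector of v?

The coordinates say v = -4g1 + 3g2 - 2g3; adding the scaled basis vectors gives (17, 5, -27).

(17, 5, -27)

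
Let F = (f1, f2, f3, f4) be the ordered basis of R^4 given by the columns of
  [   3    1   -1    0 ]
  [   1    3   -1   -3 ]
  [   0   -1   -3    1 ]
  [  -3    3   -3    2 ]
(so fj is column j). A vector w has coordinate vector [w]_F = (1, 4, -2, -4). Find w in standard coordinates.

(9, 27, -2, 7)

By definition w = f1 + 4f2 - 2f3 - 4f4.
Summing componentwise gives (9, 27, -2, 7).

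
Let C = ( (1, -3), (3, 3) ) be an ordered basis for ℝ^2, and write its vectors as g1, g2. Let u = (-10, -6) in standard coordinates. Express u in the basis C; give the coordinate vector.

[u]_C is the unique c with M c = u, where M has columns g1, g2.
System: c_1 + 3c_2 = -10, -3c_1 + 3c_2 = -6; solving gives c_1 = -1, c_2 = -3.
Check: -g1 - 3g2 = (-10, -6).

(-1, -3)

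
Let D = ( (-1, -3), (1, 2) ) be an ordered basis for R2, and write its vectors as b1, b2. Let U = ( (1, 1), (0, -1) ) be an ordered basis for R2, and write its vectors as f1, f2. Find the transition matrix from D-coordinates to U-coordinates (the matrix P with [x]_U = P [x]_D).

Take x = bj: its D-coordinates are the j-th standard unit vector, so P e_j — column j of P — equals [bj]_U.
b1 = -f1 + 2f2, giving column 1 = (-1, 2); repeating for each j gives P = [[-1, 1], [2, -1]].

[[-1, 1], [2, -1]]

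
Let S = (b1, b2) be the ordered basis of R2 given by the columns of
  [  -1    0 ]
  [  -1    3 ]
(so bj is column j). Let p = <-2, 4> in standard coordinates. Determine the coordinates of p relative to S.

<2, 2>

Write p = c_1 b1 + c_2 b2 and solve for the c_i.
System: -c_1 + 0c_2 = -2, -c_1 + 3c_2 = 4; solving gives c_1 = 2, c_2 = 2.
Check: 2b1 + 2b2 = <-2, 4>.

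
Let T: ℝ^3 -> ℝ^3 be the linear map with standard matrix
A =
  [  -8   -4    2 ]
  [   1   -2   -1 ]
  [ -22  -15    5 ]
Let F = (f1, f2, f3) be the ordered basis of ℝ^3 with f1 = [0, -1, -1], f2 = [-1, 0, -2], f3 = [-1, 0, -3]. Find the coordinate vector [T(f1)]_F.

[-3, 1, -3]

Compute T(f1) = A f1 = [2, 3, 10] in standard coordinates.
Then write this in F-coordinates: solve for y in y_1 f1 + ... + y_3 f3 = [2, 3, 10].
This gives y = [-3, 1, -3], which is column 1 of [T]_F.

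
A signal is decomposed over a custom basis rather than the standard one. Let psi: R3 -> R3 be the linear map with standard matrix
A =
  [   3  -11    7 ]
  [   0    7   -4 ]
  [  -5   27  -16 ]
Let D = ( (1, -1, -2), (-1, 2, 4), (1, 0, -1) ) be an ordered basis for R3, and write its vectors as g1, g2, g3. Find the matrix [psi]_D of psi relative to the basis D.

[[-3, 2, 2], [-1, 0, 3], [2, 1, -3]]

The j-th column of [psi]_D is [psi(gj)]_D.
psi(g1) = A g1 = (0, 1, 0) = -3g1 - g2 + 2g3, so column 1 is (-3, -1, 2).
Repeating for g2, g3 and assembling the columns gives [[-3, 2, 2], [-1, 0, 3], [2, 1, -3]].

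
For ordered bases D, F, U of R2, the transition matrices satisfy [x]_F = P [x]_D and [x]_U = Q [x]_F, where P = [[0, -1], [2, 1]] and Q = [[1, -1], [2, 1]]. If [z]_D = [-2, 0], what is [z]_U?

First [z]_F = P [z]_D = [0, -4].
Then [z]_U = Q [z]_F = [4, -4].

[4, -4]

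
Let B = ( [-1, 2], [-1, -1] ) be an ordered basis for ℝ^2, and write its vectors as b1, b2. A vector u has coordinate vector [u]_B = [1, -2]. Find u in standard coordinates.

u = M [u]_B, where M has columns b1, b2.
Carrying out the matrix-vector product, u = [1, 4].

[1, 4]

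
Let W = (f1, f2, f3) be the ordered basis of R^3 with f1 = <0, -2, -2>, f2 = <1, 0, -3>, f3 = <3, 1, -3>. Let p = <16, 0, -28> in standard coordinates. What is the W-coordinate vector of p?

Write p = c_1 f1 + ... + c_3 f3 and solve for the c_i.
Solving this 3x3 system gives c = (2, 4, 4).
Check: 2f1 + 4f2 + 4f3 = <16, 0, -28>.

<2, 4, 4>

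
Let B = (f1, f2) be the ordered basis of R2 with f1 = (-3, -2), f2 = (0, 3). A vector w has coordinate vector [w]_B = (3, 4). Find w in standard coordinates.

By definition w = 3f1 + 4f2.
Summing componentwise gives (-9, 6).

(-9, 6)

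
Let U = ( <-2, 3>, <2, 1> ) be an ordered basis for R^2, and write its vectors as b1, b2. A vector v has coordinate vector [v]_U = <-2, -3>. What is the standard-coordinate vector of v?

By definition v = -2b1 - 3b2.
Summing componentwise gives <-2, -9>.

<-2, -9>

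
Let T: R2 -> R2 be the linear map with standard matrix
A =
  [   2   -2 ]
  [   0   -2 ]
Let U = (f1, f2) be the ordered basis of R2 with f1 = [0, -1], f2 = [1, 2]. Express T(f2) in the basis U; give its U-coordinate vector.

Compute T(f2) = A f2 = [-2, -4] in standard coordinates.
Then write this in U-coordinates: solve for y in y_1 f1 + y_2 f2 = [-2, -4].
This gives y = [0, -2], which is column 2 of [T]_U.

[0, -2]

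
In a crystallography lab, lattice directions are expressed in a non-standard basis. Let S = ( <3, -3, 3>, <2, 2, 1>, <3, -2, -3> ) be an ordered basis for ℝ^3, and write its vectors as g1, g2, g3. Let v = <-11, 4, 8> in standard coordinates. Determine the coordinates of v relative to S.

<0, -1, -3>

[v]_S is the unique c with M c = v, where M has columns g1, ..., g3.
Gaussian elimination on [M | v] yields c = (0, -1, -3).
Check: 0·g1 - g2 - 3g3 = <-11, 4, 8>.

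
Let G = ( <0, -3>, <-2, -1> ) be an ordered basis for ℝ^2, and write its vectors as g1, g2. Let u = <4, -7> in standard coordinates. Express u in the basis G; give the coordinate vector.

<3, -2>

Write u = c_1 g1 + c_2 g2 and solve for the c_i.
System: 0c_1 - 2c_2 = 4, -3c_1 - c_2 = -7; solving gives c_1 = 3, c_2 = -2.
Check: 3g1 - 2g2 = <4, -7>.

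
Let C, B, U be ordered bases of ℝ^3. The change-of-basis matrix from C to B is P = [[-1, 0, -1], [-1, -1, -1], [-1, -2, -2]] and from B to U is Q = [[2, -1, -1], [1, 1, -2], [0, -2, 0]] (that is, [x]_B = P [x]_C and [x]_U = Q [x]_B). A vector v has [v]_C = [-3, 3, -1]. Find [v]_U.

Apply P to get B-coordinates [4, 1, -1], then Q to get U-coordinates.
The result is [v]_U = [8, 7, -2].

[8, 7, -2]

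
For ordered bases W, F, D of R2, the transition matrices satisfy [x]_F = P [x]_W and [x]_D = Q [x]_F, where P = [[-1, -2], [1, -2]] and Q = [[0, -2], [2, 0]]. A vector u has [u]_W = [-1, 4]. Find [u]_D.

[18, -14]

Apply P to get F-coordinates [-7, -9], then Q to get D-coordinates.
The result is [u]_D = [18, -14].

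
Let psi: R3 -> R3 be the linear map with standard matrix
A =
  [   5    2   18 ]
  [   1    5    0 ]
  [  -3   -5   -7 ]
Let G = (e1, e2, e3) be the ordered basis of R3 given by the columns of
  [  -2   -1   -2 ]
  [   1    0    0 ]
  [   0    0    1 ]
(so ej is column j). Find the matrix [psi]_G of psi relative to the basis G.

[[3, -1, -2], [0, 1, -2], [1, 3, -1]]

Let P have columns e1, ..., e3. Then [psi]_G = P^(-1) A P.
Here det P = 1, so P^(-1) is integer; computing A P first and then P^(-1)(A P) gives [[3, -1, -2], [0, 1, -2], [1, 3, -1]].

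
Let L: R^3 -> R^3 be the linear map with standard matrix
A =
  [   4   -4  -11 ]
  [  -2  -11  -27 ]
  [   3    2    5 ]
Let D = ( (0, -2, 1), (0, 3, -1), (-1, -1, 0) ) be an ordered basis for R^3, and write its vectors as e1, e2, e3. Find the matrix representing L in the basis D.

The j-th column of [L]_D is [L(ej)]_D.
L(e1) = A e1 = (-3, -5, 1) = e1 + 0·e2 + 3e3, so column 1 is (1, 0, 3).
Repeating for e2, e3 and assembling the columns gives [[1, -2, -2], [0, -3, 3], [3, 1, 0]].

[[1, -2, -2], [0, -3, 3], [3, 1, 0]]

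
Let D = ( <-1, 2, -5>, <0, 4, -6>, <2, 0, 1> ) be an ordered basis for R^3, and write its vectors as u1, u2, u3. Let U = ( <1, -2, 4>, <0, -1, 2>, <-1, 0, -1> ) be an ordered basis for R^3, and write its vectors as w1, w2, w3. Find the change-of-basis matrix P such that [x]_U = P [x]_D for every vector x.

[[0, -2, 1], [-2, 0, -2], [1, -2, -1]]

Take x = uj: its D-coordinates are the j-th standard unit vector, so P e_j — column j of P — equals [uj]_U.
u1 = 0·w1 - 2w2 + w3, giving column 1 = <0, -2, 1>; repeating for each j gives P = [[0, -2, 1], [-2, 0, -2], [1, -2, -1]].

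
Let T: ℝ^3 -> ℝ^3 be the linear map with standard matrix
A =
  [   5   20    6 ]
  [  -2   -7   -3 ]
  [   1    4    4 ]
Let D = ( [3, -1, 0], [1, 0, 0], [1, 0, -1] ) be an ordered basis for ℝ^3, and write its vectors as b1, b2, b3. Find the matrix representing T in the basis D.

[[-1, 2, -1], [-3, 0, -1], [1, -1, 3]]

The j-th column of [T]_D is [T(bj)]_D.
T(b1) = A b1 = [-5, 1, -1] = -b1 - 3b2 + b3, so column 1 is [-1, -3, 1].
Repeating for b2, b3 and assembling the columns gives [[-1, 2, -1], [-3, 0, -1], [1, -1, 3]].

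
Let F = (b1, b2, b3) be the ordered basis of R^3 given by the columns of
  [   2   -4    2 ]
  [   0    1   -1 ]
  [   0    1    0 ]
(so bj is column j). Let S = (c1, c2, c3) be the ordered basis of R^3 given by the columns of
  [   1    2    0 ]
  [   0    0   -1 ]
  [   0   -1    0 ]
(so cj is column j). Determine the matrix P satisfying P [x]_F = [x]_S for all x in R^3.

Take x = bj: its F-coordinates are the j-th standard unit vector, so P e_j — column j of P — equals [bj]_S.
b1 = 2c1 + 0·c2 + 0·c3, giving column 1 = <2, 0, 0>; repeating for each j gives P = [[2, -2, 2], [0, -1, 0], [0, -1, 1]].

[[2, -2, 2], [0, -1, 0], [0, -1, 1]]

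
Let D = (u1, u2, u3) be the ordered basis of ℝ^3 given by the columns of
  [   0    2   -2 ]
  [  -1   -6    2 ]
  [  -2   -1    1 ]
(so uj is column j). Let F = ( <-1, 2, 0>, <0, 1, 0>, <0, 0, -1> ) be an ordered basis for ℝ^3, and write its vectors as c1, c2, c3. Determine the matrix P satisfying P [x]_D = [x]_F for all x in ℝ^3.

Let M have columns uj and N have columns cj. Then for every x, N [x]_F = x = M [x]_D, so P = N^(-1) M.
Since det N = 1, N^(-1) has integer entries; multiplying gives P = [[0, -2, 2], [-1, -2, -2], [2, 1, -1]].

[[0, -2, 2], [-1, -2, -2], [2, 1, -1]]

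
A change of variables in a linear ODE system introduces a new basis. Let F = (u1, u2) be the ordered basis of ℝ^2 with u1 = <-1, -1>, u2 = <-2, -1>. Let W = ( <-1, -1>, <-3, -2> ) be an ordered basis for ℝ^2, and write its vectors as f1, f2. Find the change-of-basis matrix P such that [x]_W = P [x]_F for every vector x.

Column j of P is [uj]_W, since P maps F-coordinates to W-coordinates.
Expressing u1 in W: u1 = f1 + 0·f2, so column 1 of P is <1, 0>.
Doing the same for each uj gives P = [[1, -1], [0, 1]].

[[1, -1], [0, 1]]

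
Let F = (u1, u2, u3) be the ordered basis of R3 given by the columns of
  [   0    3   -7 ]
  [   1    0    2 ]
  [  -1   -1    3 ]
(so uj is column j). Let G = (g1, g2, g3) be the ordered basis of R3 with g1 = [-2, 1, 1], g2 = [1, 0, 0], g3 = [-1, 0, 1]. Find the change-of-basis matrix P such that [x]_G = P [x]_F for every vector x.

[[1, 0, 2], [0, 2, -2], [-2, -1, 1]]

Column j of P is [uj]_G, since P maps F-coordinates to G-coordinates.
Expressing u1 in G: u1 = g1 + 0·g2 - 2g3, so column 1 of P is [1, 0, -2].
Doing the same for each uj gives P = [[1, 0, 2], [0, 2, -2], [-2, -1, 1]].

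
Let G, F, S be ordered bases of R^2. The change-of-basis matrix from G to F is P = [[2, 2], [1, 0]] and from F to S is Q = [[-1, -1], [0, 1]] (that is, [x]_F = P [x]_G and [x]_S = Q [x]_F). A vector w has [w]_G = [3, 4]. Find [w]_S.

[-17, 3]

Apply P to get F-coordinates [14, 3], then Q to get S-coordinates.
The result is [w]_S = [-17, 3].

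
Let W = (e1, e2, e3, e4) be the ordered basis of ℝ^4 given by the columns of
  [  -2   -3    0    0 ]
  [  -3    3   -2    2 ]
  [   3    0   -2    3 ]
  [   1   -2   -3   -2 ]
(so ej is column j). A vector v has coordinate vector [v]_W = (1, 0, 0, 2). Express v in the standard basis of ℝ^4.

(-2, 1, 9, -3)

v = M [v]_W, where M has columns e1, ..., e4.
Carrying out the matrix-vector product, v = (-2, 1, 9, -3).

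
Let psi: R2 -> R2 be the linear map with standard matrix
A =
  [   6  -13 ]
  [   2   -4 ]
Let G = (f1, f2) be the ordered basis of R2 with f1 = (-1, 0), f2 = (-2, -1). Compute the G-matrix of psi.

The j-th column of [psi]_G is [psi(fj)]_G.
psi(f1) = A f1 = (-6, -2) = 2f1 + 2f2, so column 1 is (2, 2).
Repeating for f2 and assembling the columns gives [[2, -1], [2, 0]].

[[2, -1], [2, 0]]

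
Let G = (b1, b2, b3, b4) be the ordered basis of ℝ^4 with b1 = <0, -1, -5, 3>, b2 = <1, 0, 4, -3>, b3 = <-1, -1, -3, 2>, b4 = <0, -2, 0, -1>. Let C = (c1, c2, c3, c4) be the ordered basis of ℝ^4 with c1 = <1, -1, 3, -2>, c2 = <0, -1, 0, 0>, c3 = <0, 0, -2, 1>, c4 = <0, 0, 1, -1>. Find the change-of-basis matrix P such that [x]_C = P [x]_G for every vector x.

Column j of P is [bj]_C, since P maps G-coordinates to C-coordinates.
Expressing b1 in C: b1 = 0·c1 + c2 + 2c3 - c4, so column 1 of P is <0, 1, 2, -1>.
Doing the same for each bj gives P = [[0, 1, -1, 0], [1, -1, 2, 2], [2, 0, 0, 1], [-1, 1, 0, 2]].

[[0, 1, -1, 0], [1, -1, 2, 2], [2, 0, 0, 1], [-1, 1, 0, 2]]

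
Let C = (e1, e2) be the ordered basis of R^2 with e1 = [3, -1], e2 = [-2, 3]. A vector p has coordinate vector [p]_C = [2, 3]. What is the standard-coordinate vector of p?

[0, 7]

The coordinates say p = 2e1 + 3e2; adding the scaled basis vectors gives [0, 7].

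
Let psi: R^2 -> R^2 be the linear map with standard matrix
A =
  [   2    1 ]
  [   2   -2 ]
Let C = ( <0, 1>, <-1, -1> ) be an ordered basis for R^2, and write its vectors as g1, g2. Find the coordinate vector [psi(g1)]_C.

Column 1 of [psi]_C is the C-coordinate vector of psi(g1).
In standard coordinates psi(g1) = A g1 = <1, -2>.
Converting to C: <1, -2> = -3g1 - g2, so the coordinate vector is <-3, -1>.

<-3, -1>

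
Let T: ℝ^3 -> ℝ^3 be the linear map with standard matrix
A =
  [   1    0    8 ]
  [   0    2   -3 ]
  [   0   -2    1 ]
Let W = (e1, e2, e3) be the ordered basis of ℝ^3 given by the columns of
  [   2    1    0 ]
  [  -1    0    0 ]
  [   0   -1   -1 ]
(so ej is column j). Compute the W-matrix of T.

Let P have columns e1, ..., e3. Then [T]_W = P^(-1) A P.
Here det P = -1, so P^(-1) is integer; computing A P first and then P^(-1)(A P) gives [[2, -3, -3], [-2, -1, -2], [0, 2, 3]].

[[2, -3, -3], [-2, -1, -2], [0, 2, 3]]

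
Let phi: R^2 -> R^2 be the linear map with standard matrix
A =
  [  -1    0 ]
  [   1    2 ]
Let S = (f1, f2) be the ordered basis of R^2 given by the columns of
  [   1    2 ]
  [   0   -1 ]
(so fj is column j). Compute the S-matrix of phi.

The j-th column of [phi]_S is [phi(fj)]_S.
phi(f1) = A f1 = [-1, 1] = f1 - f2, so column 1 is [1, -1].
Repeating for f2 and assembling the columns gives [[1, -2], [-1, 0]].

[[1, -2], [-1, 0]]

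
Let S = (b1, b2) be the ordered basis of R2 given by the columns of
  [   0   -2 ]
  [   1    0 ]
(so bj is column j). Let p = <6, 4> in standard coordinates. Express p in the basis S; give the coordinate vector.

<4, -3>

Write p = c_1 b1 + c_2 b2 and solve for the c_i.
System: 0c_1 - 2c_2 = 6, c_1 + 0c_2 = 4; solving gives c_1 = 4, c_2 = -3.
Check: 4b1 - 3b2 = <6, 4>.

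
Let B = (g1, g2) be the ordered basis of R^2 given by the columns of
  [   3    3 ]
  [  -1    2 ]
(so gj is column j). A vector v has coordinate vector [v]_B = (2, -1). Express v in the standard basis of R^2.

(3, -4)

The coordinates say v = 2g1 - g2; adding the scaled basis vectors gives (3, -4).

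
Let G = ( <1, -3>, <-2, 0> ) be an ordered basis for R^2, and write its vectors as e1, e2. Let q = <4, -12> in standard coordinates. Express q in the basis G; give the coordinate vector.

<4, 0>

We seek scalars with c_1 e1 + c_2 e2 = q; equivalently solve M c = q where the columns of M are e1, e2.
System: c_1 - 2c_2 = 4, -3c_1 + 0c_2 = -12; solving gives c_1 = 4, c_2 = 0.
Check: 4e1 + 0·e2 = <4, -12>.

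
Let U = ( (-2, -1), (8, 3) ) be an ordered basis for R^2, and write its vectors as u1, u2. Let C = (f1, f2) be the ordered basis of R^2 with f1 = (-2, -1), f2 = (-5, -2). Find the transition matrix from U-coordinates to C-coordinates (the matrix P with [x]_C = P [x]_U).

[[1, 1], [0, -2]]

Take x = uj: its U-coordinates are the j-th standard unit vector, so P e_j — column j of P — equals [uj]_C.
u1 = f1 + 0·f2, giving column 1 = (1, 0); repeating for each j gives P = [[1, 1], [0, -2]].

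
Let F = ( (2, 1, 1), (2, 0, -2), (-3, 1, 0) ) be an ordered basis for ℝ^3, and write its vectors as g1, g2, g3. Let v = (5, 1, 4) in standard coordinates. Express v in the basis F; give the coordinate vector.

(2, -1, -1)

[v]_F is the unique c with M c = v, where M has columns g1, ..., g3.
Row-reducing the augmented matrix [M | v] gives c = (2, -1, -1).
Check: 2g1 - g2 - g3 = (5, 1, 4).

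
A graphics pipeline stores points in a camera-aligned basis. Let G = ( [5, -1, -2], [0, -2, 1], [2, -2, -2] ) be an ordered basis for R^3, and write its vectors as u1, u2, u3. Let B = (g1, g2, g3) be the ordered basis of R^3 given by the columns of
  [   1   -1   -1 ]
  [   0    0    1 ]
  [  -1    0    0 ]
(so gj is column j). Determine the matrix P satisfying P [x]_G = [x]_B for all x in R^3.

Column j of P is [uj]_B, since P maps G-coordinates to B-coordinates.
Expressing u1 in B: u1 = 2g1 - 2g2 - g3, so column 1 of P is [2, -2, -1].
Doing the same for each uj gives P = [[2, -1, 2], [-2, 1, 2], [-1, -2, -2]].

[[2, -1, 2], [-2, 1, 2], [-1, -2, -2]]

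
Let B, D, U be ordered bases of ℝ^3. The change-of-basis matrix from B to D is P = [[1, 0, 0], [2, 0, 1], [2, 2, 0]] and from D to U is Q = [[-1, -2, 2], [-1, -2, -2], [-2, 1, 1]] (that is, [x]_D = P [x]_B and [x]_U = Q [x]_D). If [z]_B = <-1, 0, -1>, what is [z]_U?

First [z]_D = P [z]_B = <-1, -3, -2>.
Then [z]_U = Q [z]_D = <3, 11, -3>.

<3, 11, -3>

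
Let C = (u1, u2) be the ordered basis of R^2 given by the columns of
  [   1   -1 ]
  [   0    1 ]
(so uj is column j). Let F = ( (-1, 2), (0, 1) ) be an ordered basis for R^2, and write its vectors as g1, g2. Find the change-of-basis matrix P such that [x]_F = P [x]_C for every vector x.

[[-1, 1], [2, -1]]

Let M have columns uj and N have columns gj. Then for every x, N [x]_F = x = M [x]_C, so P = N^(-1) M.
Since det N = -1, N^(-1) has integer entries; multiplying gives P = [[-1, 1], [2, -1]].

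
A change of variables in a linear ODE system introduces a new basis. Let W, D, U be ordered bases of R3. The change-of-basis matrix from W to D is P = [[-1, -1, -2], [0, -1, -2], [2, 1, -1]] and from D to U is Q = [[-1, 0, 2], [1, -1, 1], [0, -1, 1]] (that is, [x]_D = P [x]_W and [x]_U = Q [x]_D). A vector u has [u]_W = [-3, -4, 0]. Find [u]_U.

Composing the changes, [u]_U = Q P [u]_W.
Q P = [[5, 3, 0], [1, 1, -1], [2, 2, 1]]; applying this to [-3, -4, 0] gives [-27, -7, -14].

[-27, -7, -14]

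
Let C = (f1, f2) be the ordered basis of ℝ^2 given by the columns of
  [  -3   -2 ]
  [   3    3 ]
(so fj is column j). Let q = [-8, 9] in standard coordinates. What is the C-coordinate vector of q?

[q]_C is the unique c with M c = q, where M has columns f1, f2.
System: -3c_1 - 2c_2 = -8, 3c_1 + 3c_2 = 9; solving gives c_1 = 2, c_2 = 1.
Check: 2f1 + f2 = [-8, 9].

[2, 1]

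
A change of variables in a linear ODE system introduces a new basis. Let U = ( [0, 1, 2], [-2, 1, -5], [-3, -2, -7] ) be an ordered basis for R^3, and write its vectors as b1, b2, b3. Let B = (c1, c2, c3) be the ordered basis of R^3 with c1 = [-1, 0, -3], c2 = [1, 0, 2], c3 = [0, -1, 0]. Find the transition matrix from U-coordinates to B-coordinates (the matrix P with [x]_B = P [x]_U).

[[-2, 1, 1], [-2, -1, -2], [-1, -1, 2]]

Column j of P is [bj]_B, since P maps U-coordinates to B-coordinates.
Expressing b1 in B: b1 = -2c1 - 2c2 - c3, so column 1 of P is [-2, -2, -1].
Doing the same for each bj gives P = [[-2, 1, 1], [-2, -1, -2], [-1, -1, 2]].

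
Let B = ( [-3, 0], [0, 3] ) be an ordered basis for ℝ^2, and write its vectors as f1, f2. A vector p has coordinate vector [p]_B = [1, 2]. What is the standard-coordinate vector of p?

[-3, 6]

By definition p = f1 + 2f2.
Summing componentwise gives [-3, 6].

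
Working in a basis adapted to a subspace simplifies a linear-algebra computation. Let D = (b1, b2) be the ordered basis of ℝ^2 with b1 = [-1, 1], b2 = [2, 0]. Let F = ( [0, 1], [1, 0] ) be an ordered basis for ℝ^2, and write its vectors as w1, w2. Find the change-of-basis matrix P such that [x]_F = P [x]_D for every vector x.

[[1, 0], [-1, 2]]

Let M have columns bj and N have columns wj. Then for every x, N [x]_F = x = M [x]_D, so P = N^(-1) M.
Since det N = -1, N^(-1) has integer entries; multiplying gives P = [[1, 0], [-1, 2]].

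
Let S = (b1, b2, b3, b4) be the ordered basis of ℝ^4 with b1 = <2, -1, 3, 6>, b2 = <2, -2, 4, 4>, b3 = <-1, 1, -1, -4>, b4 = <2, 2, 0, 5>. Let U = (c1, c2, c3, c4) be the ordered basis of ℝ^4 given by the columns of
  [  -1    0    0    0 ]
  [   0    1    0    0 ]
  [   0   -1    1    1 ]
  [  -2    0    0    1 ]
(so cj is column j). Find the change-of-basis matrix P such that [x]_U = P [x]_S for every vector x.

Take x = bj: its S-coordinates are the j-th standard unit vector, so P e_j — column j of P — equals [bj]_U.
b1 = -2c1 - c2 + 0·c3 + 2c4, giving column 1 = <-2, -1, 0, 2>; repeating for each j gives P = [[-2, -2, 1, -2], [-1, -2, 1, 2], [0, 2, 2, 1], [2, 0, -2, 1]].

[[-2, -2, 1, -2], [-1, -2, 1, 2], [0, 2, 2, 1], [2, 0, -2, 1]]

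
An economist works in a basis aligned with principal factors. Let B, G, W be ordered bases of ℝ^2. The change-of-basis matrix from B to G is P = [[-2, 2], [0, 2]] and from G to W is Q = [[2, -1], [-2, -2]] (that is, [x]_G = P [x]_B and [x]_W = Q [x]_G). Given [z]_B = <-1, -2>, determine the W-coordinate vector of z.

Composing the changes, [z]_W = Q P [z]_B.
Q P = [[-4, 2], [4, -8]]; applying this to <-1, -2> gives <0, 12>.

<0, 12>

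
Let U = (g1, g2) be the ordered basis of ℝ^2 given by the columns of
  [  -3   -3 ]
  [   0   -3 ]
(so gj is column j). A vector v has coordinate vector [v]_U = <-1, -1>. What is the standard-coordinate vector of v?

<6, 3>

By definition v = -g1 - g2.
Summing componentwise gives <6, 3>.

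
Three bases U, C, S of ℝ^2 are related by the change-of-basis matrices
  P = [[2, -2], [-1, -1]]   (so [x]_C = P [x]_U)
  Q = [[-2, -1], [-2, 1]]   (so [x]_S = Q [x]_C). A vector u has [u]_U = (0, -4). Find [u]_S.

Apply P to get C-coordinates (8, 4), then Q to get S-coordinates.
The result is [u]_S = (-20, -12).

(-20, -12)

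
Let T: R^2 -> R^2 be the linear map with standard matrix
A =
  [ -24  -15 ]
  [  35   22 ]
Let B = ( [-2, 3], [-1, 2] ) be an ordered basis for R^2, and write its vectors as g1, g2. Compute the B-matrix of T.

[[-2, 3], [1, 0]]

With P the matrix whose columns are g1, g2, [T]_B = P^(-1) A P.
Column by column: T(g1) = A g1 = [3, -4]; its B-coordinates [-2, 1] give column 1.
Continuing for each basis vector yields [T]_B = [[-2, 3], [1, 0]].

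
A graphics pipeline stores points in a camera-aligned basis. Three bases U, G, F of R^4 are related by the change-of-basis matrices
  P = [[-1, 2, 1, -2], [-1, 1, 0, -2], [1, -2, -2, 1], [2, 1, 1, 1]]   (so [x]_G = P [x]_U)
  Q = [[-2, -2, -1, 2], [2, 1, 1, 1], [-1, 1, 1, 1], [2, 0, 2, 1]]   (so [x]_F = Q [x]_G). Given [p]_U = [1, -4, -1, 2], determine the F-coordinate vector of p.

Composing the changes, [p]_F = Q P [p]_U.
Q P = [[7, -2, 2, 9], [0, 4, 1, -4], [3, -2, -2, 2], [2, 1, -1, -1]]; applying this to [1, -4, -1, 2] gives [31, -25, 17, -3].

[31, -25, 17, -3]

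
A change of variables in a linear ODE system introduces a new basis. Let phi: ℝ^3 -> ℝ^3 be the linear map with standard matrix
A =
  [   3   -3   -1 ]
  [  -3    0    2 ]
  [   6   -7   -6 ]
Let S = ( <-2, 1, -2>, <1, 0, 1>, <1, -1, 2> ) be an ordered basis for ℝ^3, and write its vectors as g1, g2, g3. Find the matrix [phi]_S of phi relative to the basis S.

With P the matrix whose columns are g1, ..., g3, [phi]_S = P^(-1) A P.
Column by column: phi(g1) = A g1 = <-7, 2, -7>; its S-coordinates <2, -3, 0> give column 1.
Continuing for each basis vector yields [phi]_S = [[2, -3, -2], [-3, -2, 3], [0, -2, -3]].

[[2, -3, -2], [-3, -2, 3], [0, -2, -3]]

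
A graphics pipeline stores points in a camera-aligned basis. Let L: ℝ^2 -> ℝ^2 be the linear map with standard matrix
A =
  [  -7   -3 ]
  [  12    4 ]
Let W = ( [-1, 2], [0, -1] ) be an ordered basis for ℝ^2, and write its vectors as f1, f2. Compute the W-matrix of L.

The j-th column of [L]_W is [L(fj)]_W.
L(f1) = A f1 = [1, -4] = -f1 + 2f2, so column 1 is [-1, 2].
Repeating for f2 and assembling the columns gives [[-1, -3], [2, -2]].

[[-1, -3], [2, -2]]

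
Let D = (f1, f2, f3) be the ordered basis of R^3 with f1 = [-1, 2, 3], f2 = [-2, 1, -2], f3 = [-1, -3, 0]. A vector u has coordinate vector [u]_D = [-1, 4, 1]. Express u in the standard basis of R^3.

By definition u = -f1 + 4f2 + f3.
Summing componentwise gives [-8, -1, -11].

[-8, -1, -11]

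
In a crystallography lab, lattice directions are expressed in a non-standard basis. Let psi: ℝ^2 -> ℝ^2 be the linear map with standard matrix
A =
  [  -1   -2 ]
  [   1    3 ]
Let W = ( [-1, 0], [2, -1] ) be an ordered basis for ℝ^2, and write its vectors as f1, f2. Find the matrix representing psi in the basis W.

Let P have columns f1, f2. Then [psi]_W = P^(-1) A P.
Here det P = 1, so P^(-1) is integer; computing A P first and then P^(-1)(A P) gives [[1, 2], [1, 1]].

[[1, 2], [1, 1]]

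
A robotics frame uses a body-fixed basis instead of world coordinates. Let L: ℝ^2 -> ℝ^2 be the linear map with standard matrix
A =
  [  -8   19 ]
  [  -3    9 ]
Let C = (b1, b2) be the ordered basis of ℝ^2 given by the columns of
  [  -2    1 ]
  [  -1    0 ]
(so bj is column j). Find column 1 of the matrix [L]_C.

Column 1 of [L]_C is the C-coordinate vector of L(b1).
In standard coordinates L(b1) = A b1 = [-3, -3].
Converting to C: [-3, -3] = 3b1 + 3b2, so the coordinate vector is [3, 3].

[3, 3]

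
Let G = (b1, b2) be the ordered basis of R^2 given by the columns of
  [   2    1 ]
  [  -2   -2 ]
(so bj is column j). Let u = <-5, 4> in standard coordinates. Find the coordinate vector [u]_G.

<-3, 1>

We seek scalars with c_1 b1 + c_2 b2 = u; equivalently solve M c = u where the columns of M are b1, b2.
System: 2c_1 + c_2 = -5, -2c_1 - 2c_2 = 4; solving gives c_1 = -3, c_2 = 1.
Check: -3b1 + b2 = <-5, 4>.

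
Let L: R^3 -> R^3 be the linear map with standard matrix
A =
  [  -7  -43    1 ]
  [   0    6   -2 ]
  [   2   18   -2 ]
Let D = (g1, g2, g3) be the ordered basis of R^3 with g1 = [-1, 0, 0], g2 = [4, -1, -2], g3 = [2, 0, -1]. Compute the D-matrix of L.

[[-3, -1, 3], [0, 2, -2], [2, 2, -2]]

The j-th column of [L]_D is [L(gj)]_D.
L(g1) = A g1 = [7, 0, -2] = -3g1 + 0·g2 + 2g3, so column 1 is [-3, 0, 2].
Repeating for g2, g3 and assembling the columns gives [[-3, -1, 3], [0, 2, -2], [2, 2, -2]].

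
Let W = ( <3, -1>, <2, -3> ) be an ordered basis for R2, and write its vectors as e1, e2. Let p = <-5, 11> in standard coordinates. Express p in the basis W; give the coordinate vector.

<1, -4>

[p]_W is the unique c with M c = p, where M has columns e1, e2.
System: 3c_1 + 2c_2 = -5, -c_1 - 3c_2 = 11; solving gives c_1 = 1, c_2 = -4.
Check: e1 - 4e2 = <-5, 11>.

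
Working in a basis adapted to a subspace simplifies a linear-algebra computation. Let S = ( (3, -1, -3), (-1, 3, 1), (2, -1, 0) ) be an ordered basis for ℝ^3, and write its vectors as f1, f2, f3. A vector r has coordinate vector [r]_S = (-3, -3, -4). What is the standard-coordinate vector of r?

r = M [r]_S, where M has columns f1, ..., f3.
Carrying out the matrix-vector product, r = (-14, -2, 6).

(-14, -2, 6)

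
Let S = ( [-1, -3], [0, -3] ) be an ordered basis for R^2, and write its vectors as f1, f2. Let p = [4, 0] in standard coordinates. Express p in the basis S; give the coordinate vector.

[-4, 4]

Write p = c_1 f1 + c_2 f2 and solve for the c_i.
System: -c_1 + 0c_2 = 4, -3c_1 - 3c_2 = 0; solving gives c_1 = -4, c_2 = 4.
Check: -4f1 + 4f2 = [4, 0].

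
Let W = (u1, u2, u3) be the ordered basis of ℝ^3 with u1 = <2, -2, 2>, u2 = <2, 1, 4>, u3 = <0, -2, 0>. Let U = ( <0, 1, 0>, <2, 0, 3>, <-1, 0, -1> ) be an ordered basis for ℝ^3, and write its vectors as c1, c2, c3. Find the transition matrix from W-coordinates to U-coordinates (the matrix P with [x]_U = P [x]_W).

[[-2, 1, -2], [0, 2, 0], [-2, 2, 0]]

Let M have columns uj and N have columns cj. Then for every x, N [x]_U = x = M [x]_W, so P = N^(-1) M.
Since det N = -1, N^(-1) has integer entries; multiplying gives P = [[-2, 1, -2], [0, 2, 0], [-2, 2, 0]].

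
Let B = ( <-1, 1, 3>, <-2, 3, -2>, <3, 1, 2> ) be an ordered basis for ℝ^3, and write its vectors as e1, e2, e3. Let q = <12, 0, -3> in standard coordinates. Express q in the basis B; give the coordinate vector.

We seek scalars with c_1 e1 + ... + c_3 e3 = q; equivalently solve M c = q where the columns of M are e1, ..., e3.
Row-reducing the augmented matrix [M | q] gives c = (-3, 0, 3).
Check: -3e1 + 0·e2 + 3e3 = <12, 0, -3>.

<-3, 0, 3>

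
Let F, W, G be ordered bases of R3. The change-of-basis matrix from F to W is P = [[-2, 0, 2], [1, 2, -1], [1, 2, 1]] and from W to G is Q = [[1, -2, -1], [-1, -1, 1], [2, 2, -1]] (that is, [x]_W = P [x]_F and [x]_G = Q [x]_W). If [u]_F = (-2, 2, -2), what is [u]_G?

(-8, -4, 8)

Composing the changes, [u]_G = Q P [u]_F.
Q P = [[-5, -6, 3], [2, 0, 0], [-3, 2, 1]]; applying this to (-2, 2, -2) gives (-8, -4, 8).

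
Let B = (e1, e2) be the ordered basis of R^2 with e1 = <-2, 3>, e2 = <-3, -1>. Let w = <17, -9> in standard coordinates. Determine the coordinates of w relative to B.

[w]_B is the unique c with M c = w, where M has columns e1, e2.
System: -2c_1 - 3c_2 = 17, 3c_1 - c_2 = -9; solving gives c_1 = -4, c_2 = -3.
Check: -4e1 - 3e2 = <17, -9>.

<-4, -3>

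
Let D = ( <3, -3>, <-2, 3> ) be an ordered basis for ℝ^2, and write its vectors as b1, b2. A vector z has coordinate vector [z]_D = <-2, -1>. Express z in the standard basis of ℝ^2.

z = M [z]_D, where M has columns b1, b2.
Carrying out the matrix-vector product, z = <-4, 3>.

<-4, 3>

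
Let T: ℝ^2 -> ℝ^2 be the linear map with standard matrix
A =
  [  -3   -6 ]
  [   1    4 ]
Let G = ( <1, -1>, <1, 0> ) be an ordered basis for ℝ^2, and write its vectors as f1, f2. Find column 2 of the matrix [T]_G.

Column 2 of [T]_G is the G-coordinate vector of T(f2).
In standard coordinates T(f2) = A f2 = <-3, 1>.
Converting to G: <-3, 1> = -f1 - 2f2, so the coordinate vector is <-1, -2>.

<-1, -2>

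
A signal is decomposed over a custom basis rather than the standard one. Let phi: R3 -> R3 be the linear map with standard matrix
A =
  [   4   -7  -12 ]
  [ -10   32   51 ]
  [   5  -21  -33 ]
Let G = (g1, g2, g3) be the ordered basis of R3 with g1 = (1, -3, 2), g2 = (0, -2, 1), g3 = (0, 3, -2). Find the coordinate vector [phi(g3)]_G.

(3, 3, 3)

Compute phi(g3) = A g3 = (3, -6, 3) in standard coordinates.
Then write this in G-coordinates: solve for y in y_1 g1 + ... + y_3 g3 = (3, -6, 3).
This gives y = (3, 3, 3), which is column 3 of [phi]_G.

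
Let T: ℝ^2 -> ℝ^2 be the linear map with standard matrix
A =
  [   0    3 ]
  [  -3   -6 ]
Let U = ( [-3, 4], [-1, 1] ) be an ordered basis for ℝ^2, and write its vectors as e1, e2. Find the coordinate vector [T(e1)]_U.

Compute T(e1) = A e1 = [12, -15] in standard coordinates.
Then write this in U-coordinates: solve for y in y_1 e1 + y_2 e2 = [12, -15].
This gives y = [-3, -3], which is column 1 of [T]_U.

[-3, -3]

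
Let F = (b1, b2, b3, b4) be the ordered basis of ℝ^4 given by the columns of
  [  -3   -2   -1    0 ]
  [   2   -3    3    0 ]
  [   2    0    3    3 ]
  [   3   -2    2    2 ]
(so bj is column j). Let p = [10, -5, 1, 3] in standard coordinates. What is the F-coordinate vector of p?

[-1, -2, -3, 4]

[p]_F is the unique c with M c = p, where M has columns b1, ..., b4.
Row-reducing the augmented matrix [M | p] gives c = (-1, -2, -3, 4).
Check: -b1 - 2b2 - 3b3 + 4b4 = [10, -5, 1, 3].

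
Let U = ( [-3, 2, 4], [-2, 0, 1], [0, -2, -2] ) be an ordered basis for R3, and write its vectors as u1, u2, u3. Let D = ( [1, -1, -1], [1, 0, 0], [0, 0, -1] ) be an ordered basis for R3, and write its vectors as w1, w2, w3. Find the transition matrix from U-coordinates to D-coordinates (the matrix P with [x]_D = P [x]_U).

[[-2, 0, 2], [-1, -2, -2], [-2, -1, 0]]

Column j of P is [uj]_D, since P maps U-coordinates to D-coordinates.
Expressing u1 in D: u1 = -2w1 - w2 - 2w3, so column 1 of P is [-2, -1, -2].
Doing the same for each uj gives P = [[-2, 0, 2], [-1, -2, -2], [-2, -1, 0]].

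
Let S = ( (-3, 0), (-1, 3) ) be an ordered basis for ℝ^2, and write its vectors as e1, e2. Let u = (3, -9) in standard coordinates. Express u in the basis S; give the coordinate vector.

(0, -3)

[u]_S is the unique c with M c = u, where M has columns e1, e2.
System: -3c_1 - c_2 = 3, 0c_1 + 3c_2 = -9; solving gives c_1 = 0, c_2 = -3.
Check: 0·e1 - 3e2 = (3, -9).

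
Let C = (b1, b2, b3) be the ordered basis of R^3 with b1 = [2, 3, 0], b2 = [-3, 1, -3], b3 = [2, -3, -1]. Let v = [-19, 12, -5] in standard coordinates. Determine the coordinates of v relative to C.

[-1, 3, -4]

[v]_C is the unique c with M c = v, where M has columns b1, ..., b3.
Row-reducing the augmented matrix [M | v] gives c = (-1, 3, -4).
Check: -b1 + 3b2 - 4b3 = [-19, 12, -5].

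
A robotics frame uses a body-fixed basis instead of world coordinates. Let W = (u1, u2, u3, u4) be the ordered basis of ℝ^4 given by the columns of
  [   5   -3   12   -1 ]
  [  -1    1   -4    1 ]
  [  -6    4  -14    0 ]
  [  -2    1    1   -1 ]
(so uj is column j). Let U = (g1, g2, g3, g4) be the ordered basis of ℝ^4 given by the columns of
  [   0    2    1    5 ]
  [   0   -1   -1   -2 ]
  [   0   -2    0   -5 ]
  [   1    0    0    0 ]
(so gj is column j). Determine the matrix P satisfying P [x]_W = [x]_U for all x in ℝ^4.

[[-2, 1, 1, -1], [-2, -2, 2, 0], [-1, 1, -2, -1], [2, 0, 2, 0]]

Take x = uj: its W-coordinates are the j-th standard unit vector, so P e_j — column j of P — equals [uj]_U.
u1 = -2g1 - 2g2 - g3 + 2g4, giving column 1 = <-2, -2, -1, 2>; repeating for each j gives P = [[-2, 1, 1, -1], [-2, -2, 2, 0], [-1, 1, -2, -1], [2, 0, 2, 0]].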